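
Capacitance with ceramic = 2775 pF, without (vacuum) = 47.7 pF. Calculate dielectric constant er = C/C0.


er = 2775 / 47.7 = 58.18

58.18


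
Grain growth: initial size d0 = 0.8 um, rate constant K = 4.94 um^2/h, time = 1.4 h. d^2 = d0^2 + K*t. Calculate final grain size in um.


d^2 = 0.8^2 + 4.94*1.4 = 7.556
d = sqrt(7.556) = 2.75 um

2.75


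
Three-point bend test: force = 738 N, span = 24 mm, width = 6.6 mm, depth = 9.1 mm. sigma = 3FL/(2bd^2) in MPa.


sigma = 3*738*24/(2*6.6*9.1^2) = 48.6 MPa

48.6


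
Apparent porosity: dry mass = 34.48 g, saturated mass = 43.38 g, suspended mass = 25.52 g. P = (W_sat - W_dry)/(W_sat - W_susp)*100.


P = (43.38 - 34.48) / (43.38 - 25.52) * 100 = 8.9 / 17.86 * 100 = 49.8%

49.8


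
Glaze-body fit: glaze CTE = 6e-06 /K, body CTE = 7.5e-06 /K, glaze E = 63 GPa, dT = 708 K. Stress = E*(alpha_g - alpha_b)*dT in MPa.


Stress = 63*1000*(6e-06 - 7.5e-06)*708 = -66.9 MPa

-66.9


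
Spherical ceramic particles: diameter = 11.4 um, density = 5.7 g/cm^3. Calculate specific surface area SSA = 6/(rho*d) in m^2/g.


SSA = 6 / (5.7 * 11.4) = 0.092 m^2/g

0.092


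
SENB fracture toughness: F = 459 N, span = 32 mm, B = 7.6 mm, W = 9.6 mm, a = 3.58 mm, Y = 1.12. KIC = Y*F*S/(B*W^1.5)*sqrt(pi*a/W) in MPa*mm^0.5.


KIC = 1.12*459*32/(7.6*9.6^1.5)*sqrt(pi*3.58/9.6) = 78.77

78.77


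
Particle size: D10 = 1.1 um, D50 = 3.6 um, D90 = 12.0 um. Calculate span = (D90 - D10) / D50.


Span = (12.0 - 1.1) / 3.6 = 10.9 / 3.6 = 3.028

3.028


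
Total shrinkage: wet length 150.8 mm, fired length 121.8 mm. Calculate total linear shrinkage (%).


TS = (150.8 - 121.8) / 150.8 * 100 = 19.23%

19.23


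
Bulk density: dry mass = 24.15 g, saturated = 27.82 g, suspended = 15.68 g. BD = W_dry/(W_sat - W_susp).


BD = 24.15 / (27.82 - 15.68) = 24.15 / 12.14 = 1.989 g/cm^3

1.989


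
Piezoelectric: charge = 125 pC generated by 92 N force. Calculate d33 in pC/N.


d33 = 125 / 92 = 1.4 pC/N

1.4


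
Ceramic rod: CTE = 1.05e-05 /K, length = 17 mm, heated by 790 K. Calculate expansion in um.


dL = 1.05e-05 * 17 * 790 * 1000 = 141.015 um

141.015


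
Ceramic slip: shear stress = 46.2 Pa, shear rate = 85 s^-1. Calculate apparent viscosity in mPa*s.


eta = tau/gamma * 1000 = 46.2/85 * 1000 = 543.5 mPa*s

543.5


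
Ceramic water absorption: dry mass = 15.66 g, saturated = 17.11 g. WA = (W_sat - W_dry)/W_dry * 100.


WA = (17.11 - 15.66) / 15.66 * 100 = 9.26%

9.26


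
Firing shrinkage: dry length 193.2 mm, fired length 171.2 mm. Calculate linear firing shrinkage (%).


FS = (193.2 - 171.2) / 193.2 * 100 = 11.39%

11.39


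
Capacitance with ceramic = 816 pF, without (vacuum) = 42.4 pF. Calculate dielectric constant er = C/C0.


er = 816 / 42.4 = 19.25

19.25


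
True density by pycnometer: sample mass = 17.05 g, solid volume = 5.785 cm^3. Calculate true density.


TD = 17.05 / 5.785 = 2.947 g/cm^3

2.947


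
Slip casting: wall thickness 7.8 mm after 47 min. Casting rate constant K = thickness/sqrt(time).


K = 7.8 / sqrt(47) = 7.8 / 6.8557 = 1.138 mm/min^0.5

1.138


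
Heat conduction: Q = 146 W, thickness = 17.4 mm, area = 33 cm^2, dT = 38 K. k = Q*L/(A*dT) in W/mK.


k = 146*17.4/1000/(33/10000*38) = 20.26 W/mK

20.26


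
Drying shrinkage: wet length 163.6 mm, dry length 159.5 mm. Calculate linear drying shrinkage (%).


DS = (163.6 - 159.5) / 163.6 * 100 = 2.51%

2.51


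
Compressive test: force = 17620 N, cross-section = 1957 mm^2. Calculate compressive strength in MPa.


CS = 17620 / 1957 = 9.0 MPa

9.0


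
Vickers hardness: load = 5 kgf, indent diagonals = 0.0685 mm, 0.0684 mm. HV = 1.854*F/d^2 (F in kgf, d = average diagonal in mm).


d_avg = (0.0685+0.0684)/2 = 0.06845 mm
HV = 1.854*5/0.06845^2 = 1978

1978


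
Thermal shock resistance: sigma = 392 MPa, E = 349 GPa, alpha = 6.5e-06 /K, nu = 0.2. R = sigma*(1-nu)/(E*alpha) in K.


R = 392*(1-0.2)/(349*1000*6.5e-06) = 138 K

138


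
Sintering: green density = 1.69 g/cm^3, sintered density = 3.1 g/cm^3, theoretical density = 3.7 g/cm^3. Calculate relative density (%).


Relative = 3.1 / 3.7 * 100 = 83.8%

83.8


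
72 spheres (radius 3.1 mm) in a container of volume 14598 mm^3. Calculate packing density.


V_sphere = 4/3*pi*3.1^3 = 124.7882 mm^3
Total V = 72*124.7882 = 8984.7504 mm^3
PD = 8984.7504 / 14598 = 0.615

0.615


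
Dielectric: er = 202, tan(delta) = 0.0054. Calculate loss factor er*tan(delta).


Loss = 202 * 0.0054 = 1.091

1.091


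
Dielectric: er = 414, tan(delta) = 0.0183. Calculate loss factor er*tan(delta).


Loss = 414 * 0.0183 = 7.576

7.576


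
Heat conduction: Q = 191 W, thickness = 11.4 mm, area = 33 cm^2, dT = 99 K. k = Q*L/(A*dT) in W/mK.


k = 191*11.4/1000/(33/10000*99) = 6.66 W/mK

6.66


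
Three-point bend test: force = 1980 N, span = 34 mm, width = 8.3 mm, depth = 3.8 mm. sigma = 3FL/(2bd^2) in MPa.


sigma = 3*1980*34/(2*8.3*3.8^2) = 842.5 MPa

842.5


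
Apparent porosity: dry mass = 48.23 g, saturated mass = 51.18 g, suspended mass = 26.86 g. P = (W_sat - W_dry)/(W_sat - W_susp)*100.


P = (51.18 - 48.23) / (51.18 - 26.86) * 100 = 2.95 / 24.32 * 100 = 12.1%

12.1


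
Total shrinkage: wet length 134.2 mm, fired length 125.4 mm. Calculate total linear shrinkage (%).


TS = (134.2 - 125.4) / 134.2 * 100 = 6.56%

6.56


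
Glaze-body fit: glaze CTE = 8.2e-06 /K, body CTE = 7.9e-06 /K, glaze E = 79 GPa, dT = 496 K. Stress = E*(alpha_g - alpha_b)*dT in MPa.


Stress = 79*1000*(8.2e-06 - 7.9e-06)*496 = 11.8 MPa

11.8


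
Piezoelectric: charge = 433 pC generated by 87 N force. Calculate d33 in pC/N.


d33 = 433 / 87 = 5.0 pC/N

5.0


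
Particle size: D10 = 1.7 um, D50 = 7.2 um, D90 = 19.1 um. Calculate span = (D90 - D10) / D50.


Span = (19.1 - 1.7) / 7.2 = 17.4 / 7.2 = 2.417

2.417


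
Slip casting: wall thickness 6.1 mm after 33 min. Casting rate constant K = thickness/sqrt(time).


K = 6.1 / sqrt(33) = 6.1 / 5.7446 = 1.062 mm/min^0.5

1.062


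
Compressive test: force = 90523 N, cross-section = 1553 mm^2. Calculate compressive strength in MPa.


CS = 90523 / 1553 = 58.3 MPa

58.3


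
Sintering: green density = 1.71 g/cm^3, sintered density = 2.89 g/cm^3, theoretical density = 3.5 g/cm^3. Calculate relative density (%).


Relative = 2.89 / 3.5 * 100 = 82.6%

82.6


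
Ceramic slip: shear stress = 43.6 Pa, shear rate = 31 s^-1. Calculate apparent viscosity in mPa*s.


eta = tau/gamma * 1000 = 43.6/31 * 1000 = 1406.5 mPa*s

1406.5


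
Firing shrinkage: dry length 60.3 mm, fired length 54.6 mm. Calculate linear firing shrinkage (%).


FS = (60.3 - 54.6) / 60.3 * 100 = 9.45%

9.45


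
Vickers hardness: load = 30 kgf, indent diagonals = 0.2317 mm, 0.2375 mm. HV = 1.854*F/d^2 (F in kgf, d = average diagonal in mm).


d_avg = (0.2317+0.2375)/2 = 0.2346 mm
HV = 1.854*30/0.2346^2 = 1011

1011


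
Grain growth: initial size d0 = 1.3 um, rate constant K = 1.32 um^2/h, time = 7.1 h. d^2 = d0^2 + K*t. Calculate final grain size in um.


d^2 = 1.3^2 + 1.32*7.1 = 11.062
d = sqrt(11.062) = 3.33 um

3.33


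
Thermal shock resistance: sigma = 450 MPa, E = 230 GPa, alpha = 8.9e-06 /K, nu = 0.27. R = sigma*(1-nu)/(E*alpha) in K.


R = 450*(1-0.27)/(230*1000*8.9e-06) = 160 K

160


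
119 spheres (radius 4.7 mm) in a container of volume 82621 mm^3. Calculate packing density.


V_sphere = 4/3*pi*4.7^3 = 434.8928 mm^3
Total V = 119*434.8928 = 51752.2432 mm^3
PD = 51752.2432 / 82621 = 0.626

0.626


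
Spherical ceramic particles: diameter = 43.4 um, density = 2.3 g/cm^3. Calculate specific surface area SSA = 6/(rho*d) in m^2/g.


SSA = 6 / (2.3 * 43.4) = 0.06 m^2/g

0.06


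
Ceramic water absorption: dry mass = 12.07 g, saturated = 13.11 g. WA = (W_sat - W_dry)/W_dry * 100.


WA = (13.11 - 12.07) / 12.07 * 100 = 8.62%

8.62


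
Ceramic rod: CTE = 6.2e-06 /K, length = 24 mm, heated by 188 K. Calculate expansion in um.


dL = 6.2e-06 * 24 * 188 * 1000 = 27.974 um

27.974


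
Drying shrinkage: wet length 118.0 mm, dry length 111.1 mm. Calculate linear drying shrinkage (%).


DS = (118.0 - 111.1) / 118.0 * 100 = 5.85%

5.85


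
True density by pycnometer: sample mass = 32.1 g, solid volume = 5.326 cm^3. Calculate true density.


TD = 32.1 / 5.326 = 6.027 g/cm^3

6.027


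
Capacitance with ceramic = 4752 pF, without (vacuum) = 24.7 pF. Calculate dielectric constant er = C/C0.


er = 4752 / 24.7 = 192.39

192.39


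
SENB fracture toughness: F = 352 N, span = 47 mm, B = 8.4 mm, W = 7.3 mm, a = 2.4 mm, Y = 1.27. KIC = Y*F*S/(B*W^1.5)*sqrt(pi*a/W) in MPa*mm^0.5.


KIC = 1.27*352*47/(8.4*7.3^1.5)*sqrt(pi*2.4/7.3) = 128.88

128.88


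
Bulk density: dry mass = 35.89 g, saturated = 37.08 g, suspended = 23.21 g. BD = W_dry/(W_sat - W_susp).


BD = 35.89 / (37.08 - 23.21) = 35.89 / 13.87 = 2.588 g/cm^3

2.588


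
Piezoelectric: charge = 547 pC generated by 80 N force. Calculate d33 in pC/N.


d33 = 547 / 80 = 6.8 pC/N

6.8


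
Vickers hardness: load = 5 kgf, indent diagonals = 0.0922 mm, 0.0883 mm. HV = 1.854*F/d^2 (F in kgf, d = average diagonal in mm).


d_avg = (0.0922+0.0883)/2 = 0.09025 mm
HV = 1.854*5/0.09025^2 = 1138

1138


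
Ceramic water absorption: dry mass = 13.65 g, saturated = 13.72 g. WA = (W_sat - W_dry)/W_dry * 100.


WA = (13.72 - 13.65) / 13.65 * 100 = 0.51%

0.51


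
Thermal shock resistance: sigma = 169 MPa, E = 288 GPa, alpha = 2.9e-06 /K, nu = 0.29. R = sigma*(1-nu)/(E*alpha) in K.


R = 169*(1-0.29)/(288*1000*2.9e-06) = 144 K

144


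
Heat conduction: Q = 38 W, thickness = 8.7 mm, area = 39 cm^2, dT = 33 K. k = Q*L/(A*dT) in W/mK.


k = 38*8.7/1000/(39/10000*33) = 2.57 W/mK

2.57


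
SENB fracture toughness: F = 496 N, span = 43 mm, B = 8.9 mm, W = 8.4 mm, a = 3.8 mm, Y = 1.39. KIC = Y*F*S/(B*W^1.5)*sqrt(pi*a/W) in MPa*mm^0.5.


KIC = 1.39*496*43/(8.9*8.4^1.5)*sqrt(pi*3.8/8.4) = 163.11

163.11


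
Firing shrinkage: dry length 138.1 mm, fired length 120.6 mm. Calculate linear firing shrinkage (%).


FS = (138.1 - 120.6) / 138.1 * 100 = 12.67%

12.67


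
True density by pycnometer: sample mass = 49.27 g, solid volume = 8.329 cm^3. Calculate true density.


TD = 49.27 / 8.329 = 5.915 g/cm^3

5.915


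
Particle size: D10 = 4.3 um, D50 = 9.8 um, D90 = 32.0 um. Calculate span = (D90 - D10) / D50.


Span = (32.0 - 4.3) / 9.8 = 27.7 / 9.8 = 2.827

2.827


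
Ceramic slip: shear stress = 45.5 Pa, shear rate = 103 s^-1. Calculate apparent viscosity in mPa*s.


eta = tau/gamma * 1000 = 45.5/103 * 1000 = 441.7 mPa*s

441.7


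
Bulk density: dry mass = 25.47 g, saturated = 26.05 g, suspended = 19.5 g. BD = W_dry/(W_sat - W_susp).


BD = 25.47 / (26.05 - 19.5) = 25.47 / 6.55 = 3.889 g/cm^3

3.889


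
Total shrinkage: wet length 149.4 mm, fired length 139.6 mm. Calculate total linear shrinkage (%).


TS = (149.4 - 139.6) / 149.4 * 100 = 6.56%

6.56


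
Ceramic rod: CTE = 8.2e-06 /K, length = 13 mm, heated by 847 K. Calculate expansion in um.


dL = 8.2e-06 * 13 * 847 * 1000 = 90.29 um

90.29


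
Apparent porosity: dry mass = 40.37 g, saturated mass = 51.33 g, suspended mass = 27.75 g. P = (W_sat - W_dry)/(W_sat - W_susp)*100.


P = (51.33 - 40.37) / (51.33 - 27.75) * 100 = 10.96 / 23.58 * 100 = 46.5%

46.5


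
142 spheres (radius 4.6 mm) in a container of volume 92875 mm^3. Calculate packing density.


V_sphere = 4/3*pi*4.6^3 = 407.7201 mm^3
Total V = 142*407.7201 = 57896.2542 mm^3
PD = 57896.2542 / 92875 = 0.623

0.623


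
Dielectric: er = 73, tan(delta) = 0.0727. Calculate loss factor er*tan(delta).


Loss = 73 * 0.0727 = 5.307

5.307


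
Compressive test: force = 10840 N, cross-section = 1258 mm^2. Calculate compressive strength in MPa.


CS = 10840 / 1258 = 8.6 MPa

8.6


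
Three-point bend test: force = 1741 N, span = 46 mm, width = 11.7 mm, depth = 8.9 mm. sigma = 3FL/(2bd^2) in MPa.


sigma = 3*1741*46/(2*11.7*8.9^2) = 129.6 MPa

129.6


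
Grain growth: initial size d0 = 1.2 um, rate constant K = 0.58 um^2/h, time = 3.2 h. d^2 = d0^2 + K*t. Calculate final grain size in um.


d^2 = 1.2^2 + 0.58*3.2 = 3.296
d = sqrt(3.296) = 1.82 um

1.82


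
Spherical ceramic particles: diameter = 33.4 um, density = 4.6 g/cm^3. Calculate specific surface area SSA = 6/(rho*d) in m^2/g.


SSA = 6 / (4.6 * 33.4) = 0.039 m^2/g

0.039


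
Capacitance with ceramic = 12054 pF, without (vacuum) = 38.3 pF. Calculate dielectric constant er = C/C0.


er = 12054 / 38.3 = 314.73

314.73


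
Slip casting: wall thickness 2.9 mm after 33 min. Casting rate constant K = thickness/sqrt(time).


K = 2.9 / sqrt(33) = 2.9 / 5.7446 = 0.505 mm/min^0.5

0.505


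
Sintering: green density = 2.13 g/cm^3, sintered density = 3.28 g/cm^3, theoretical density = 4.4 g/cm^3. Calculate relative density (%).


Relative = 3.28 / 4.4 * 100 = 74.5%

74.5


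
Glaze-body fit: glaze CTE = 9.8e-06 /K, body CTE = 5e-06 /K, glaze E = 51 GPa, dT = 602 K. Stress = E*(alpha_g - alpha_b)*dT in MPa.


Stress = 51*1000*(9.8e-06 - 5e-06)*602 = 147.4 MPa

147.4


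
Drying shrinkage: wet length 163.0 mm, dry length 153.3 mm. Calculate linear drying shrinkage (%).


DS = (163.0 - 153.3) / 163.0 * 100 = 5.95%

5.95


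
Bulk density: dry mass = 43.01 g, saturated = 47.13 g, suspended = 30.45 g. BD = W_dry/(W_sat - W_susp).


BD = 43.01 / (47.13 - 30.45) = 43.01 / 16.68 = 2.579 g/cm^3

2.579


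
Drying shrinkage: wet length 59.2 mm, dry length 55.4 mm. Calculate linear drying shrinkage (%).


DS = (59.2 - 55.4) / 59.2 * 100 = 6.42%

6.42


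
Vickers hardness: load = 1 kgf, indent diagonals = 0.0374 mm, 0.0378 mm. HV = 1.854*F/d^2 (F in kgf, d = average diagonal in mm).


d_avg = (0.0374+0.0378)/2 = 0.0376 mm
HV = 1.854*1/0.0376^2 = 1311

1311


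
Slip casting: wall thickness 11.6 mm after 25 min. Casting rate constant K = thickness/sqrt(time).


K = 11.6 / sqrt(25) = 11.6 / 5.0 = 2.32 mm/min^0.5

2.32


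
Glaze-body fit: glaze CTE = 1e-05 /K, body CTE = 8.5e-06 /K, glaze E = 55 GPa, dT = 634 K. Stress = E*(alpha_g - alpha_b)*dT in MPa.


Stress = 55*1000*(1e-05 - 8.5e-06)*634 = 52.3 MPa

52.3


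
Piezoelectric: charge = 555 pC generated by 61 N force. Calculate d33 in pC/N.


d33 = 555 / 61 = 9.1 pC/N

9.1


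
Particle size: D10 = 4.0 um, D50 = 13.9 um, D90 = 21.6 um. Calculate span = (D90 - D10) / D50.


Span = (21.6 - 4.0) / 13.9 = 17.6 / 13.9 = 1.266

1.266


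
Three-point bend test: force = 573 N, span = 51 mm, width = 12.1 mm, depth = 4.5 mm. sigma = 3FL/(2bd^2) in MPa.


sigma = 3*573*51/(2*12.1*4.5^2) = 178.9 MPa

178.9


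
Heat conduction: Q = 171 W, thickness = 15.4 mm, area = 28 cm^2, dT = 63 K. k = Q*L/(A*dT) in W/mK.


k = 171*15.4/1000/(28/10000*63) = 14.93 W/mK

14.93


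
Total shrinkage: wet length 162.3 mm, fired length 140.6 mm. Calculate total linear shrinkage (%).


TS = (162.3 - 140.6) / 162.3 * 100 = 13.37%

13.37


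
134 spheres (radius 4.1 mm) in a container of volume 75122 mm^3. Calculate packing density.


V_sphere = 4/3*pi*4.1^3 = 288.6956 mm^3
Total V = 134*288.6956 = 38685.2104 mm^3
PD = 38685.2104 / 75122 = 0.515

0.515


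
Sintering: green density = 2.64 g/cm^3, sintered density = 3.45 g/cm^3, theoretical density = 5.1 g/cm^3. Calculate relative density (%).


Relative = 3.45 / 5.1 * 100 = 67.6%

67.6


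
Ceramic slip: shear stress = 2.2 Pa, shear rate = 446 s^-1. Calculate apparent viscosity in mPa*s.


eta = tau/gamma * 1000 = 2.2/446 * 1000 = 4.9 mPa*s

4.9


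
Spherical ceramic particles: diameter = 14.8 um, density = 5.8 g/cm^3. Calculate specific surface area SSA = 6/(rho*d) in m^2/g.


SSA = 6 / (5.8 * 14.8) = 0.07 m^2/g

0.07


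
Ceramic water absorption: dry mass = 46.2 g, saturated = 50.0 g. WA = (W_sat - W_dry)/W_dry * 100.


WA = (50.0 - 46.2) / 46.2 * 100 = 8.23%

8.23


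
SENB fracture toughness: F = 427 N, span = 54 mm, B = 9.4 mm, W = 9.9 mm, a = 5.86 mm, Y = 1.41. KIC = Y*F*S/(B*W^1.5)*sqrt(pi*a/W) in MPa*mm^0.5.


KIC = 1.41*427*54/(9.4*9.9^1.5)*sqrt(pi*5.86/9.9) = 151.41

151.41


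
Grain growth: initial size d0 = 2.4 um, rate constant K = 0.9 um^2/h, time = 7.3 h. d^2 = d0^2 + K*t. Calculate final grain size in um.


d^2 = 2.4^2 + 0.9*7.3 = 12.33
d = sqrt(12.33) = 3.51 um

3.51


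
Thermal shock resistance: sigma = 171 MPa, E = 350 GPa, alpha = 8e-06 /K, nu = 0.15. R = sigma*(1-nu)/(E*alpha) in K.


R = 171*(1-0.15)/(350*1000*8e-06) = 52 K

52


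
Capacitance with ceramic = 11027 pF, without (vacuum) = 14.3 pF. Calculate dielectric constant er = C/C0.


er = 11027 / 14.3 = 771.12

771.12


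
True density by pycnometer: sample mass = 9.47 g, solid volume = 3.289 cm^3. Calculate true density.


TD = 9.47 / 3.289 = 2.879 g/cm^3

2.879


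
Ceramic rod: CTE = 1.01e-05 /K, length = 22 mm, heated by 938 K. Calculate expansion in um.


dL = 1.01e-05 * 22 * 938 * 1000 = 208.424 um

208.424


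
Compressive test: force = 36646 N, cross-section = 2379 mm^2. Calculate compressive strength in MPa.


CS = 36646 / 2379 = 15.4 MPa

15.4


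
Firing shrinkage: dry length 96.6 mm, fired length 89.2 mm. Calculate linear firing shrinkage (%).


FS = (96.6 - 89.2) / 96.6 * 100 = 7.66%

7.66


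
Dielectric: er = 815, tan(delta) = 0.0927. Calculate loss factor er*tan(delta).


Loss = 815 * 0.0927 = 75.551

75.551


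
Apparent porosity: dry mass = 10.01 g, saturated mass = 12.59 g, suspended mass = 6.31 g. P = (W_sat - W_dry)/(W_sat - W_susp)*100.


P = (12.59 - 10.01) / (12.59 - 6.31) * 100 = 2.58 / 6.28 * 100 = 41.1%

41.1


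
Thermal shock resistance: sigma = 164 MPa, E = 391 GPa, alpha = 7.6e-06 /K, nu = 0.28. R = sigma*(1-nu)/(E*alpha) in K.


R = 164*(1-0.28)/(391*1000*7.6e-06) = 40 K

40


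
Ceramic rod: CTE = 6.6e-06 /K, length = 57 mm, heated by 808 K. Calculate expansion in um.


dL = 6.6e-06 * 57 * 808 * 1000 = 303.97 um

303.97


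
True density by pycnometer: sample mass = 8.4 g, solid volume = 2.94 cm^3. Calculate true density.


TD = 8.4 / 2.94 = 2.857 g/cm^3

2.857


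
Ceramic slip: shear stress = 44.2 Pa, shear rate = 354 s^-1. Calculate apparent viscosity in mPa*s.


eta = tau/gamma * 1000 = 44.2/354 * 1000 = 124.9 mPa*s

124.9


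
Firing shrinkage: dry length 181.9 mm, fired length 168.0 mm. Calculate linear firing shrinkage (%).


FS = (181.9 - 168.0) / 181.9 * 100 = 7.64%

7.64


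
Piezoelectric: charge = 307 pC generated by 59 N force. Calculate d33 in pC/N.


d33 = 307 / 59 = 5.2 pC/N

5.2


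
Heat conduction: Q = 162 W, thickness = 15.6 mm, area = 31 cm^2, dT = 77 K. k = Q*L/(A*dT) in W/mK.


k = 162*15.6/1000/(31/10000*77) = 10.59 W/mK

10.59


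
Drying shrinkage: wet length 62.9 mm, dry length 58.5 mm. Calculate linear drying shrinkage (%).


DS = (62.9 - 58.5) / 62.9 * 100 = 7.0%

7.0


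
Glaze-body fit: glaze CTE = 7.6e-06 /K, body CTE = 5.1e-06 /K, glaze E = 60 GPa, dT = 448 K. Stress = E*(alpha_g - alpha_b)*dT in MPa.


Stress = 60*1000*(7.6e-06 - 5.1e-06)*448 = 67.2 MPa

67.2


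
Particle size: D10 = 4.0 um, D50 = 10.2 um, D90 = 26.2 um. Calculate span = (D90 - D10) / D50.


Span = (26.2 - 4.0) / 10.2 = 22.2 / 10.2 = 2.176

2.176


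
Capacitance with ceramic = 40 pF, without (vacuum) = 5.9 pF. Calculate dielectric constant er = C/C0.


er = 40 / 5.9 = 6.78

6.78


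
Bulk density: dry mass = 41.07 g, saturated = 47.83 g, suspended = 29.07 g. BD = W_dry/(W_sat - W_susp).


BD = 41.07 / (47.83 - 29.07) = 41.07 / 18.76 = 2.189 g/cm^3

2.189


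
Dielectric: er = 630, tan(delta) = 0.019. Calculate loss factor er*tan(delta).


Loss = 630 * 0.019 = 11.97

11.97


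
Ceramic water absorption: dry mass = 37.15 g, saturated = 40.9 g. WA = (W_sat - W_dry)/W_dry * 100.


WA = (40.9 - 37.15) / 37.15 * 100 = 10.09%

10.09


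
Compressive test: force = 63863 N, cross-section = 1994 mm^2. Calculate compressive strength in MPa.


CS = 63863 / 1994 = 32.0 MPa

32.0


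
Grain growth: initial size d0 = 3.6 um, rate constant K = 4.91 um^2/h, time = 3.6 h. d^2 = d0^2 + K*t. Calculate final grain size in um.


d^2 = 3.6^2 + 4.91*3.6 = 30.636
d = sqrt(30.636) = 5.53 um

5.53


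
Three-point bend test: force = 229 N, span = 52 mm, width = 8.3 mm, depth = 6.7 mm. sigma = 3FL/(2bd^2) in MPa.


sigma = 3*229*52/(2*8.3*6.7^2) = 47.9 MPa

47.9


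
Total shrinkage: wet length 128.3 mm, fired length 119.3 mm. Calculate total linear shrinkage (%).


TS = (128.3 - 119.3) / 128.3 * 100 = 7.01%

7.01


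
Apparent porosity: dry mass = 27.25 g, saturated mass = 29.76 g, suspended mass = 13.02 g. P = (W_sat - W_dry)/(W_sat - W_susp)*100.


P = (29.76 - 27.25) / (29.76 - 13.02) * 100 = 2.51 / 16.74 * 100 = 15.0%

15.0


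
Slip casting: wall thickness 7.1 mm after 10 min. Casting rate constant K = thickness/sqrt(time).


K = 7.1 / sqrt(10) = 7.1 / 3.1623 = 2.245 mm/min^0.5

2.245


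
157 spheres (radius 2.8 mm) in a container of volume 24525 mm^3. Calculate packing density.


V_sphere = 4/3*pi*2.8^3 = 91.9523 mm^3
Total V = 157*91.9523 = 14436.5111 mm^3
PD = 14436.5111 / 24525 = 0.589

0.589


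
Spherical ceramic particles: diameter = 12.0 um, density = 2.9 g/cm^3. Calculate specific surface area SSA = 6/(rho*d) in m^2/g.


SSA = 6 / (2.9 * 12.0) = 0.172 m^2/g

0.172


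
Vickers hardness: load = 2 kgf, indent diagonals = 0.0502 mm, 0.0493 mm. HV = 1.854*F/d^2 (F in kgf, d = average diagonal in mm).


d_avg = (0.0502+0.0493)/2 = 0.04975 mm
HV = 1.854*2/0.04975^2 = 1498

1498


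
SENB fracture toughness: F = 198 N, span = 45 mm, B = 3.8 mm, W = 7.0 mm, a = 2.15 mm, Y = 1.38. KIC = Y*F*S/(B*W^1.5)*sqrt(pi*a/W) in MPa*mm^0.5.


KIC = 1.38*198*45/(3.8*7.0^1.5)*sqrt(pi*2.15/7.0) = 171.62

171.62


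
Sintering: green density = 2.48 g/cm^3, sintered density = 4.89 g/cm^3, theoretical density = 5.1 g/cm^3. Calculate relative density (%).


Relative = 4.89 / 5.1 * 100 = 95.9%

95.9


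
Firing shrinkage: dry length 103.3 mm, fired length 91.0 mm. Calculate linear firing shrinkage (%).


FS = (103.3 - 91.0) / 103.3 * 100 = 11.91%

11.91


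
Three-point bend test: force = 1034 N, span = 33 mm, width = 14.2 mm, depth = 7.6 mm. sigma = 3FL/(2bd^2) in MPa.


sigma = 3*1034*33/(2*14.2*7.6^2) = 62.4 MPa

62.4


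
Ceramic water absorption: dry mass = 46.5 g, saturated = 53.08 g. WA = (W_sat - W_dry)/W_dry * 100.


WA = (53.08 - 46.5) / 46.5 * 100 = 14.15%

14.15


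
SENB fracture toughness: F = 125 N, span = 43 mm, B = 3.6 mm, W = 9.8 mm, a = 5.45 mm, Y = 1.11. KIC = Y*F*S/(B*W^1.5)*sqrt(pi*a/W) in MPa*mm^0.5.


KIC = 1.11*125*43/(3.6*9.8^1.5)*sqrt(pi*5.45/9.8) = 71.4

71.4


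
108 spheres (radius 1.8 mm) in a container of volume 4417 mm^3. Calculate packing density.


V_sphere = 4/3*pi*1.8^3 = 24.429 mm^3
Total V = 108*24.429 = 2638.332 mm^3
PD = 2638.332 / 4417 = 0.597

0.597


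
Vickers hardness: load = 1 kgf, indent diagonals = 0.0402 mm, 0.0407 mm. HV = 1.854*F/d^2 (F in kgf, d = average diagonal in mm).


d_avg = (0.0402+0.0407)/2 = 0.04045 mm
HV = 1.854*1/0.04045^2 = 1133

1133


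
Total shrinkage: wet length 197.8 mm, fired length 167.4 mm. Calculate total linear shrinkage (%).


TS = (197.8 - 167.4) / 197.8 * 100 = 15.37%

15.37


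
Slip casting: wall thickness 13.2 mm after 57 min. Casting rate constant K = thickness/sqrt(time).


K = 13.2 / sqrt(57) = 13.2 / 7.5498 = 1.748 mm/min^0.5

1.748


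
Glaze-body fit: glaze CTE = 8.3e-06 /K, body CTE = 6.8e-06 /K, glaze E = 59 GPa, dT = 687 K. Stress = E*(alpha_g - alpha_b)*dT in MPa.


Stress = 59*1000*(8.3e-06 - 6.8e-06)*687 = 60.8 MPa

60.8


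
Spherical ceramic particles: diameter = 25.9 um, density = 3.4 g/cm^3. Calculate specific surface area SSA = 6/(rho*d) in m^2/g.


SSA = 6 / (3.4 * 25.9) = 0.068 m^2/g

0.068


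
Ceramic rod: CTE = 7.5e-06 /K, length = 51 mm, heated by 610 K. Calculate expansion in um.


dL = 7.5e-06 * 51 * 610 * 1000 = 233.325 um

233.325


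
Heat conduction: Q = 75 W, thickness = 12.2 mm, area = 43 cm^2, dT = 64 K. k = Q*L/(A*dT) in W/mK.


k = 75*12.2/1000/(43/10000*64) = 3.32 W/mK

3.32


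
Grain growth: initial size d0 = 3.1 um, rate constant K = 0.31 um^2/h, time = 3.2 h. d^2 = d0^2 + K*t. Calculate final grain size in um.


d^2 = 3.1^2 + 0.31*3.2 = 10.602
d = sqrt(10.602) = 3.26 um

3.26


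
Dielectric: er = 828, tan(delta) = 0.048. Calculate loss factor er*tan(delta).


Loss = 828 * 0.048 = 39.744

39.744


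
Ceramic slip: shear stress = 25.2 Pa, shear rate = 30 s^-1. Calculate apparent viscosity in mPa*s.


eta = tau/gamma * 1000 = 25.2/30 * 1000 = 840.0 mPa*s

840.0


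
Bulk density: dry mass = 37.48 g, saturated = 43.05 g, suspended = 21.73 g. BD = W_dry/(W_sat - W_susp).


BD = 37.48 / (43.05 - 21.73) = 37.48 / 21.32 = 1.758 g/cm^3

1.758


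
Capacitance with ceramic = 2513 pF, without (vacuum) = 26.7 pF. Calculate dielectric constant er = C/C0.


er = 2513 / 26.7 = 94.12

94.12


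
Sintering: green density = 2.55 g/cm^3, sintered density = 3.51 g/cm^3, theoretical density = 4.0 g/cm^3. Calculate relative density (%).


Relative = 3.51 / 4.0 * 100 = 87.8%

87.8


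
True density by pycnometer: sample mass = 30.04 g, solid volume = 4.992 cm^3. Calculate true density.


TD = 30.04 / 4.992 = 6.018 g/cm^3

6.018


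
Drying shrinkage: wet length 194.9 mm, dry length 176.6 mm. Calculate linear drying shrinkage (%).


DS = (194.9 - 176.6) / 194.9 * 100 = 9.39%

9.39


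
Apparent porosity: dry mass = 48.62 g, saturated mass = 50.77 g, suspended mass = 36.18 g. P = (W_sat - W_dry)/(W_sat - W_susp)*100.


P = (50.77 - 48.62) / (50.77 - 36.18) * 100 = 2.15 / 14.59 * 100 = 14.7%

14.7


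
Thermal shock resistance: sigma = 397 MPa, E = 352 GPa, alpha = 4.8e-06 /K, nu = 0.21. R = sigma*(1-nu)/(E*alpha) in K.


R = 397*(1-0.21)/(352*1000*4.8e-06) = 186 K

186


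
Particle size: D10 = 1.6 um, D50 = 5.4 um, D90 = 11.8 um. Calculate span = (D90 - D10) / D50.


Span = (11.8 - 1.6) / 5.4 = 10.2 / 5.4 = 1.889

1.889


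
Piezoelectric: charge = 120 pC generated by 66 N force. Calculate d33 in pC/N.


d33 = 120 / 66 = 1.8 pC/N

1.8


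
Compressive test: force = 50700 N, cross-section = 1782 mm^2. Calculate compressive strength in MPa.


CS = 50700 / 1782 = 28.5 MPa

28.5


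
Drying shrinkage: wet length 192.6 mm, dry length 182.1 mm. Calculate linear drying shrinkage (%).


DS = (192.6 - 182.1) / 192.6 * 100 = 5.45%

5.45


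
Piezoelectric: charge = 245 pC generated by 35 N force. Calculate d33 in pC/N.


d33 = 245 / 35 = 7.0 pC/N

7.0


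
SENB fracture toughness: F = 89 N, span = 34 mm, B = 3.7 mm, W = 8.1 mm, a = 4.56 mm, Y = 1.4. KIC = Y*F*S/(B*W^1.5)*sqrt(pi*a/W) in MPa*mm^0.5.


KIC = 1.4*89*34/(3.7*8.1^1.5)*sqrt(pi*4.56/8.1) = 66.05

66.05


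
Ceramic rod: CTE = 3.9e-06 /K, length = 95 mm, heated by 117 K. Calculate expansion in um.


dL = 3.9e-06 * 95 * 117 * 1000 = 43.349 um

43.349


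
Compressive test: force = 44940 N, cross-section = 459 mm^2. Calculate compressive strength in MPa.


CS = 44940 / 459 = 97.9 MPa

97.9


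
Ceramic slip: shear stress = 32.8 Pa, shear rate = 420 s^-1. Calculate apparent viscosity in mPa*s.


eta = tau/gamma * 1000 = 32.8/420 * 1000 = 78.1 mPa*s

78.1


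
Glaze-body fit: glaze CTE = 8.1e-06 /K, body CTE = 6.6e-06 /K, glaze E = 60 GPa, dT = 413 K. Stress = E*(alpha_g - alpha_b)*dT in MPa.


Stress = 60*1000*(8.1e-06 - 6.6e-06)*413 = 37.2 MPa

37.2


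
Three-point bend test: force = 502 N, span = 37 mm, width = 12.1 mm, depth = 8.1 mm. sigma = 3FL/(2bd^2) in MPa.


sigma = 3*502*37/(2*12.1*8.1^2) = 35.1 MPa

35.1


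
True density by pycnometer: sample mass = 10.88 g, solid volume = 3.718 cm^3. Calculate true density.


TD = 10.88 / 3.718 = 2.926 g/cm^3

2.926


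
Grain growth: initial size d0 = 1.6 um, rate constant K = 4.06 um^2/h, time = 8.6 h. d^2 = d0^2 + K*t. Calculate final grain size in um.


d^2 = 1.6^2 + 4.06*8.6 = 37.476
d = sqrt(37.476) = 6.12 um

6.12


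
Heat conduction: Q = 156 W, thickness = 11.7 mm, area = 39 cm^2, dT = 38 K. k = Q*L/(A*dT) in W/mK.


k = 156*11.7/1000/(39/10000*38) = 12.32 W/mK

12.32


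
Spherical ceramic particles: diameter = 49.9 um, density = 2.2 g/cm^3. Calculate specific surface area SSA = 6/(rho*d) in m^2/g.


SSA = 6 / (2.2 * 49.9) = 0.055 m^2/g

0.055


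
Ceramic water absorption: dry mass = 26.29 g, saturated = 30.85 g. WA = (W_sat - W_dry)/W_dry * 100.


WA = (30.85 - 26.29) / 26.29 * 100 = 17.34%

17.34


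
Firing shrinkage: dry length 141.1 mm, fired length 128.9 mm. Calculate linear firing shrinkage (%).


FS = (141.1 - 128.9) / 141.1 * 100 = 8.65%

8.65


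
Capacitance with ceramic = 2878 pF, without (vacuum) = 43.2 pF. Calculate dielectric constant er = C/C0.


er = 2878 / 43.2 = 66.62

66.62


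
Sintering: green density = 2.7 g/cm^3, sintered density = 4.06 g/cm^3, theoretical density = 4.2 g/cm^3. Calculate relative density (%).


Relative = 4.06 / 4.2 * 100 = 96.7%

96.7


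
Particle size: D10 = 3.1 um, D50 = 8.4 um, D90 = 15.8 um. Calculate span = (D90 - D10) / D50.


Span = (15.8 - 3.1) / 8.4 = 12.7 / 8.4 = 1.512

1.512


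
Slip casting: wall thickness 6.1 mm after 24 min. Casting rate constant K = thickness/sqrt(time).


K = 6.1 / sqrt(24) = 6.1 / 4.899 = 1.245 mm/min^0.5

1.245


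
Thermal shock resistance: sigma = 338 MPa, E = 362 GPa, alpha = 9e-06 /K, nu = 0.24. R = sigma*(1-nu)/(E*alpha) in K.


R = 338*(1-0.24)/(362*1000*9e-06) = 79 K

79


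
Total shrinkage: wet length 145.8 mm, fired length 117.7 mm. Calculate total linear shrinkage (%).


TS = (145.8 - 117.7) / 145.8 * 100 = 19.27%

19.27


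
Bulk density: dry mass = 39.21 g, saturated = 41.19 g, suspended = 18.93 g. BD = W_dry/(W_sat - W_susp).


BD = 39.21 / (41.19 - 18.93) = 39.21 / 22.26 = 1.761 g/cm^3

1.761


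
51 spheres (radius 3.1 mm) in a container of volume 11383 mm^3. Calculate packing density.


V_sphere = 4/3*pi*3.1^3 = 124.7882 mm^3
Total V = 51*124.7882 = 6364.1982 mm^3
PD = 6364.1982 / 11383 = 0.559

0.559


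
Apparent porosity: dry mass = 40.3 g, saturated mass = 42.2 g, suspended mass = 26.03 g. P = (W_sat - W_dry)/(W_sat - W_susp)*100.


P = (42.2 - 40.3) / (42.2 - 26.03) * 100 = 1.9 / 16.17 * 100 = 11.8%

11.8


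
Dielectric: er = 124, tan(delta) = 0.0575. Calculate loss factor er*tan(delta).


Loss = 124 * 0.0575 = 7.13

7.13


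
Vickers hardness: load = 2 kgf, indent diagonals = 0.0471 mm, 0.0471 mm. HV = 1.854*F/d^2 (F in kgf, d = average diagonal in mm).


d_avg = (0.0471+0.0471)/2 = 0.0471 mm
HV = 1.854*2/0.0471^2 = 1671

1671


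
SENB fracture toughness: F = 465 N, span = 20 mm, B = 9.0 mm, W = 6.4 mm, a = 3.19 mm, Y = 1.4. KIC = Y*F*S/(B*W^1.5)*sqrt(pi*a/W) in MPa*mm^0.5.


KIC = 1.4*465*20/(9.0*6.4^1.5)*sqrt(pi*3.19/6.4) = 111.81

111.81


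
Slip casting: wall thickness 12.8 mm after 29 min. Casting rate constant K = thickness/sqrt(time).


K = 12.8 / sqrt(29) = 12.8 / 5.3852 = 2.377 mm/min^0.5

2.377


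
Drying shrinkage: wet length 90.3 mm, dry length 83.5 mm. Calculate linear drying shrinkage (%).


DS = (90.3 - 83.5) / 90.3 * 100 = 7.53%

7.53


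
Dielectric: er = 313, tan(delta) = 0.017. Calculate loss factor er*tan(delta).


Loss = 313 * 0.017 = 5.321

5.321


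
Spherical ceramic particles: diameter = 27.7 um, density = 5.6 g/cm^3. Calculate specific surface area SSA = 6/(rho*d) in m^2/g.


SSA = 6 / (5.6 * 27.7) = 0.039 m^2/g

0.039


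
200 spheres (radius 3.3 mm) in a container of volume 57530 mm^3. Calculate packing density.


V_sphere = 4/3*pi*3.3^3 = 150.5326 mm^3
Total V = 200*150.5326 = 30106.52 mm^3
PD = 30106.52 / 57530 = 0.523

0.523


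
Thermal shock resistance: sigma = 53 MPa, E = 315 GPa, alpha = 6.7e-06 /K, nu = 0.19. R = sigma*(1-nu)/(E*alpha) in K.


R = 53*(1-0.19)/(315*1000*6.7e-06) = 20 K

20


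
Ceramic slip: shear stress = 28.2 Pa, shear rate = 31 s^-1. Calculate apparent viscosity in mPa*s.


eta = tau/gamma * 1000 = 28.2/31 * 1000 = 909.7 mPa*s

909.7


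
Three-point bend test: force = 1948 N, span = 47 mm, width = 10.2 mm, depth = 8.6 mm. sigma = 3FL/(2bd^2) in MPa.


sigma = 3*1948*47/(2*10.2*8.6^2) = 182.0 MPa

182.0


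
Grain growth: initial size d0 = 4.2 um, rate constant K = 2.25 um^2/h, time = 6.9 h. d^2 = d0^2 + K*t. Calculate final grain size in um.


d^2 = 4.2^2 + 2.25*6.9 = 33.165
d = sqrt(33.165) = 5.76 um

5.76


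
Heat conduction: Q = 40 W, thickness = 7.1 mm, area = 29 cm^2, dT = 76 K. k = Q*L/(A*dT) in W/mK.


k = 40*7.1/1000/(29/10000*76) = 1.29 W/mK

1.29


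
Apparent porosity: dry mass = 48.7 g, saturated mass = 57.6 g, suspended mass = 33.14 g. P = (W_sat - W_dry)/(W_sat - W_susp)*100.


P = (57.6 - 48.7) / (57.6 - 33.14) * 100 = 8.9 / 24.46 * 100 = 36.4%

36.4


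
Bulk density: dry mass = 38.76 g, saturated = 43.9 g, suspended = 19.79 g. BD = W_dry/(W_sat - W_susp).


BD = 38.76 / (43.9 - 19.79) = 38.76 / 24.11 = 1.608 g/cm^3

1.608


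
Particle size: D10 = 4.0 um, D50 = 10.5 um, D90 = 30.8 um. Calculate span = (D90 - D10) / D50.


Span = (30.8 - 4.0) / 10.5 = 26.8 / 10.5 = 2.552

2.552


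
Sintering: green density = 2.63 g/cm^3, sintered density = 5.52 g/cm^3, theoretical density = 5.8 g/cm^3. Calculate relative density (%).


Relative = 5.52 / 5.8 * 100 = 95.2%

95.2


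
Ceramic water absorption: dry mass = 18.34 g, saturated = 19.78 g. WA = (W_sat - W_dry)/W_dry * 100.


WA = (19.78 - 18.34) / 18.34 * 100 = 7.85%

7.85


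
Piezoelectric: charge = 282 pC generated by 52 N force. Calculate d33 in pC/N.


d33 = 282 / 52 = 5.4 pC/N

5.4


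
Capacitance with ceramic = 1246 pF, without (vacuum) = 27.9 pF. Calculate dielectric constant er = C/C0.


er = 1246 / 27.9 = 44.66

44.66


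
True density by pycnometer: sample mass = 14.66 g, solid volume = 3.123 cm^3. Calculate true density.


TD = 14.66 / 3.123 = 4.694 g/cm^3

4.694


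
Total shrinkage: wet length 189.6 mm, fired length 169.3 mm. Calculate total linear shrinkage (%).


TS = (189.6 - 169.3) / 189.6 * 100 = 10.71%

10.71


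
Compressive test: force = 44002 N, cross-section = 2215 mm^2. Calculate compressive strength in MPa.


CS = 44002 / 2215 = 19.9 MPa

19.9


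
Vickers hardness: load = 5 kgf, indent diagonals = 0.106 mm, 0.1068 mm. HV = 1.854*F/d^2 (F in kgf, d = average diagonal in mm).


d_avg = (0.106+0.1068)/2 = 0.1064 mm
HV = 1.854*5/0.1064^2 = 819

819


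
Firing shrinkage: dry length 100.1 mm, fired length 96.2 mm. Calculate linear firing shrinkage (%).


FS = (100.1 - 96.2) / 100.1 * 100 = 3.9%

3.9


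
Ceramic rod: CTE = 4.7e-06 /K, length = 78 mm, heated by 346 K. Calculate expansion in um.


dL = 4.7e-06 * 78 * 346 * 1000 = 126.844 um

126.844


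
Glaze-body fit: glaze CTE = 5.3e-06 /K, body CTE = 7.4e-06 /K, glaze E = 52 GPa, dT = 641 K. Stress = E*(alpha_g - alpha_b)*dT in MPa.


Stress = 52*1000*(5.3e-06 - 7.4e-06)*641 = -70.0 MPa

-70.0


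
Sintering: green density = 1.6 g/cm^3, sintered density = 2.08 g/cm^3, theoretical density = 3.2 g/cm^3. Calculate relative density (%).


Relative = 2.08 / 3.2 * 100 = 65.0%

65.0


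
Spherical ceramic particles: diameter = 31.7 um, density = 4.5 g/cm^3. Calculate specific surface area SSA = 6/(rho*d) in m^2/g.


SSA = 6 / (4.5 * 31.7) = 0.042 m^2/g

0.042


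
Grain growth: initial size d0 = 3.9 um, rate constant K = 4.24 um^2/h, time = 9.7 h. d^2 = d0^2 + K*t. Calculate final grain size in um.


d^2 = 3.9^2 + 4.24*9.7 = 56.338
d = sqrt(56.338) = 7.51 um

7.51


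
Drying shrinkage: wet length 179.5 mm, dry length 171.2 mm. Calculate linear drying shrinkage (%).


DS = (179.5 - 171.2) / 179.5 * 100 = 4.62%

4.62


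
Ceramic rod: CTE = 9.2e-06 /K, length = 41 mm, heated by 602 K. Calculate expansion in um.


dL = 9.2e-06 * 41 * 602 * 1000 = 227.074 um

227.074


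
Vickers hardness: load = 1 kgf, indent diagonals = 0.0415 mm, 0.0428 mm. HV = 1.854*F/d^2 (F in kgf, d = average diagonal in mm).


d_avg = (0.0415+0.0428)/2 = 0.04215 mm
HV = 1.854*1/0.04215^2 = 1044

1044


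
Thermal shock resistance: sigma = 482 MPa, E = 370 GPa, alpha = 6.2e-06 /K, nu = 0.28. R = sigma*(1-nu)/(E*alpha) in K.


R = 482*(1-0.28)/(370*1000*6.2e-06) = 151 K

151


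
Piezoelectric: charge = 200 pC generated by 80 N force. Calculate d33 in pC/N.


d33 = 200 / 80 = 2.5 pC/N

2.5


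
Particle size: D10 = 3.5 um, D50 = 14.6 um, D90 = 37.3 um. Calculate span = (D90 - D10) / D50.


Span = (37.3 - 3.5) / 14.6 = 33.8 / 14.6 = 2.315

2.315


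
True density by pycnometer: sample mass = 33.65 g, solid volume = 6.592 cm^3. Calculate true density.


TD = 33.65 / 6.592 = 5.105 g/cm^3

5.105


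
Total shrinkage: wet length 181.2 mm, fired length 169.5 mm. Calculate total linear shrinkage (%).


TS = (181.2 - 169.5) / 181.2 * 100 = 6.46%

6.46


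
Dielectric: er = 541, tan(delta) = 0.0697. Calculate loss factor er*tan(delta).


Loss = 541 * 0.0697 = 37.708

37.708


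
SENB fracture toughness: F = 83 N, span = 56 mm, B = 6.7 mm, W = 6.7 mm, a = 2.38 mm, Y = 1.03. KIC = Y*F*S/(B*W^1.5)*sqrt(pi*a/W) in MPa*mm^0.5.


KIC = 1.03*83*56/(6.7*6.7^1.5)*sqrt(pi*2.38/6.7) = 43.53

43.53


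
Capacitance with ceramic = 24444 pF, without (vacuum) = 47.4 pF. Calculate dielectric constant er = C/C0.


er = 24444 / 47.4 = 515.7

515.7


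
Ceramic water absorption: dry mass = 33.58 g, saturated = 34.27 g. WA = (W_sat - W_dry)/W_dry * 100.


WA = (34.27 - 33.58) / 33.58 * 100 = 2.05%

2.05


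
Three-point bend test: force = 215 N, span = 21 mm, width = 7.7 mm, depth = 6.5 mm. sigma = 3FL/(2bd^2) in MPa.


sigma = 3*215*21/(2*7.7*6.5^2) = 20.8 MPa

20.8


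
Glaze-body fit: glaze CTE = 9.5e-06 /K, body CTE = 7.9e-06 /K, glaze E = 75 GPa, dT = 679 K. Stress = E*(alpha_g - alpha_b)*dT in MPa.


Stress = 75*1000*(9.5e-06 - 7.9e-06)*679 = 81.5 MPa

81.5


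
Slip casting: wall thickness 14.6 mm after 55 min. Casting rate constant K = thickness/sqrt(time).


K = 14.6 / sqrt(55) = 14.6 / 7.4162 = 1.969 mm/min^0.5

1.969


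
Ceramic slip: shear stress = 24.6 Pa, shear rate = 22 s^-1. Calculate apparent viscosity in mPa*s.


eta = tau/gamma * 1000 = 24.6/22 * 1000 = 1118.2 mPa*s

1118.2


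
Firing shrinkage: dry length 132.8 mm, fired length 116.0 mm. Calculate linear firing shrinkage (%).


FS = (132.8 - 116.0) / 132.8 * 100 = 12.65%

12.65


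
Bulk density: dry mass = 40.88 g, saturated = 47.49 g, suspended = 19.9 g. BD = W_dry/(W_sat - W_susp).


BD = 40.88 / (47.49 - 19.9) = 40.88 / 27.59 = 1.482 g/cm^3

1.482


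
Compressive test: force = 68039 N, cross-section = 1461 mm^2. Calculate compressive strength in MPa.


CS = 68039 / 1461 = 46.6 MPa

46.6


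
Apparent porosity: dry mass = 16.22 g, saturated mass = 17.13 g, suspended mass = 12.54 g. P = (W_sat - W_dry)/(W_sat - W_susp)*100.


P = (17.13 - 16.22) / (17.13 - 12.54) * 100 = 0.91 / 4.59 * 100 = 19.8%

19.8


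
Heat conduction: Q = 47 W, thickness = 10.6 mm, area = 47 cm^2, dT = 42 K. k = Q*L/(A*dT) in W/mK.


k = 47*10.6/1000/(47/10000*42) = 2.52 W/mK

2.52
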